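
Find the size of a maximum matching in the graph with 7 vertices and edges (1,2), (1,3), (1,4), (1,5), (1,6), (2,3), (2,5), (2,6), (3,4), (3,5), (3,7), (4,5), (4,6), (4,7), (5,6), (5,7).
3 (matching: (1,5), (3,7), (4,6); upper bound floor(n/2) = floor(7/2) = 3)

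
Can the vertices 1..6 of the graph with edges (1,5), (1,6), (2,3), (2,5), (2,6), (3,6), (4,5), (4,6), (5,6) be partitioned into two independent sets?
No (odd cycle of length 3: 6 -> 1 -> 5 -> 6)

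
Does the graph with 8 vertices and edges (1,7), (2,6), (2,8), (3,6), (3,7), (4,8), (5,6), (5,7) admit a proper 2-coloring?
Yes. Partition: {1, 2, 3, 4, 5}, {6, 7, 8}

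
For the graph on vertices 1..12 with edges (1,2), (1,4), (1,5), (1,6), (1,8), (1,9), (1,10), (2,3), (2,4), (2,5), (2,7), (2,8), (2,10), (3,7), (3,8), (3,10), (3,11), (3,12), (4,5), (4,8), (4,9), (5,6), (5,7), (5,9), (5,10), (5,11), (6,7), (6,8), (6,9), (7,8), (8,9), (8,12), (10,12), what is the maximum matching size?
6 (matching: (1,10), (2,7), (3,12), (4,8), (5,11), (6,9); upper bound floor(n/2) = floor(12/2) = 6)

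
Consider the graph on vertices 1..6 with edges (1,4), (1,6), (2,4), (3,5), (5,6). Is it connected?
Yes (BFS from 1 visits [1, 4, 6, 2, 5, 3] — all 6 vertices reached)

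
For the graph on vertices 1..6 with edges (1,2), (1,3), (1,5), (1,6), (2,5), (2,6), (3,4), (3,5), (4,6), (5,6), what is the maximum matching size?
3 (matching: (1,2), (3,4), (5,6); upper bound floor(n/2) = floor(6/2) = 3)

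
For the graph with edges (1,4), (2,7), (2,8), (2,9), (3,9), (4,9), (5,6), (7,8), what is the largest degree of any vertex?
3 (attained at vertices 2, 9)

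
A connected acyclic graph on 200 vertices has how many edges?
199 (A tree on V vertices has V - 1 edges, so 200 - 1 = 199)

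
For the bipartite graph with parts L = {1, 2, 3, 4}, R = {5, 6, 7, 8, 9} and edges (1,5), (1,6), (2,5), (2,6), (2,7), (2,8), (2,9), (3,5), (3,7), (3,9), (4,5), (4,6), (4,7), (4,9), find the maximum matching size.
4 (matching: (1,6), (2,8), (3,9), (4,7); upper bound min(|L|,|R|) = min(4,5) = 4)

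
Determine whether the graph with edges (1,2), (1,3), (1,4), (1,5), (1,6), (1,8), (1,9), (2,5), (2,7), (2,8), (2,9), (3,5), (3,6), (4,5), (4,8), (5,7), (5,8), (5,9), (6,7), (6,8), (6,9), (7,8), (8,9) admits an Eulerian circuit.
No (8 vertices have odd degree: {1, 2, 3, 4, 5, 6, 8, 9}; Eulerian circuit requires 0)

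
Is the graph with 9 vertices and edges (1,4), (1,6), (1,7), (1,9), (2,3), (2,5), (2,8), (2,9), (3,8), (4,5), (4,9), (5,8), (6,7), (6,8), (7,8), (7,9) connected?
Yes (BFS from 1 visits [1, 4, 6, 7, 9, 5, 8, 2, 3] — all 9 vertices reached)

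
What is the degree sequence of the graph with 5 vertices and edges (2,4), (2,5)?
[2, 1, 1, 0, 0] (degrees: deg(1)=0, deg(2)=2, deg(3)=0, deg(4)=1, deg(5)=1)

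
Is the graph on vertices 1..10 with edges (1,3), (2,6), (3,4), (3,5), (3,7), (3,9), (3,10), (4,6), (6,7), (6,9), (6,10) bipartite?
Yes. Partition: {1, 2, 4, 5, 7, 8, 9, 10}, {3, 6}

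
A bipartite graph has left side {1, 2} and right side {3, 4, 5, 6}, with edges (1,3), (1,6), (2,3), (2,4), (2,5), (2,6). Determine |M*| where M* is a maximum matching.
2 (matching: (1,6), (2,5); upper bound min(|L|,|R|) = min(2,4) = 2)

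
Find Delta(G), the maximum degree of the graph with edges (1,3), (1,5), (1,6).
3 (attained at vertex 1)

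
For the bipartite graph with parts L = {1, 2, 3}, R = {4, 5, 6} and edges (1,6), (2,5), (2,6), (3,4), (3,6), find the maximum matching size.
3 (matching: (1,6), (2,5), (3,4); upper bound min(|L|,|R|) = min(3,3) = 3)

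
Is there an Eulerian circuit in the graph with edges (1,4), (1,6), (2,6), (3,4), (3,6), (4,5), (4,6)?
No (2 vertices have odd degree: {2, 5}; Eulerian circuit requires 0)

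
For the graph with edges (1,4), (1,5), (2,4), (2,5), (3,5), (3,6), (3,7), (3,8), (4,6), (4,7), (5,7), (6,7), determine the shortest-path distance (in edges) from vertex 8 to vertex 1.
3 (path: 8 -> 3 -> 5 -> 1, 3 edges)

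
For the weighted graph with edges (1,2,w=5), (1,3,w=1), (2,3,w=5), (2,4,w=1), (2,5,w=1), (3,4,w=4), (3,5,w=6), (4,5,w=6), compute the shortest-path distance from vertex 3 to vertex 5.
6 (path: 3 -> 5; weights 6 = 6)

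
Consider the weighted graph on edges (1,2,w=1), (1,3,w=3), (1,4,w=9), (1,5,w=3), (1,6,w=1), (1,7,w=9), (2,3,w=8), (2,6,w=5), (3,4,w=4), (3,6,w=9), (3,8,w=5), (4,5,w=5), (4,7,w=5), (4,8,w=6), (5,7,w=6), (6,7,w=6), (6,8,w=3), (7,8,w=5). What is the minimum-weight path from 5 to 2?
4 (path: 5 -> 1 -> 2; weights 3 + 1 = 4)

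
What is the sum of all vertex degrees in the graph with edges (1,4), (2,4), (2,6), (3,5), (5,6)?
10 (handshake: sum of degrees = 2|E| = 2 x 5 = 10)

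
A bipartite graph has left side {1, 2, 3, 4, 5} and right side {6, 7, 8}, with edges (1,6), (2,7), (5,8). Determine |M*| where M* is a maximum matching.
3 (matching: (1,6), (2,7), (5,8); upper bound min(|L|,|R|) = min(5,3) = 3)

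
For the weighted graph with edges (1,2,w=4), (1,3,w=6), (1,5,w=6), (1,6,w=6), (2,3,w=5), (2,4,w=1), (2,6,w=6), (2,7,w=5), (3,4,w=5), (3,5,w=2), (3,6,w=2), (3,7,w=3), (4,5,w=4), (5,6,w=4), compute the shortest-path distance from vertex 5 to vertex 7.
5 (path: 5 -> 3 -> 7; weights 2 + 3 = 5)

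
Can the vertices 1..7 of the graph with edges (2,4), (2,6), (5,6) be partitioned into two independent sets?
Yes. Partition: {1, 2, 3, 5, 7}, {4, 6}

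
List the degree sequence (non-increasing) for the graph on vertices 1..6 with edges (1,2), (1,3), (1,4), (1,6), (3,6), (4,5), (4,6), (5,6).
[4, 4, 3, 2, 2, 1] (degrees: deg(1)=4, deg(2)=1, deg(3)=2, deg(4)=3, deg(5)=2, deg(6)=4)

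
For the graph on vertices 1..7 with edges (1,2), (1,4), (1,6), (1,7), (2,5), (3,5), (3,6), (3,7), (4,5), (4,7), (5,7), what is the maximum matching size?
3 (matching: (1,6), (2,5), (3,7); upper bound floor(n/2) = floor(7/2) = 3)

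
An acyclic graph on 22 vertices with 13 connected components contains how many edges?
9 (Each of the 13 component trees on V_i vertices has V_i - 1 edges; summing gives V - C = 22 - 13 = 9)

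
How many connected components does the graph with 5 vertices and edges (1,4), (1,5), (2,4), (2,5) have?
2 (components: {1, 2, 4, 5}, {3})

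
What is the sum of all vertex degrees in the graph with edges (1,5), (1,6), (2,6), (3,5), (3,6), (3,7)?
12 (handshake: sum of degrees = 2|E| = 2 x 6 = 12)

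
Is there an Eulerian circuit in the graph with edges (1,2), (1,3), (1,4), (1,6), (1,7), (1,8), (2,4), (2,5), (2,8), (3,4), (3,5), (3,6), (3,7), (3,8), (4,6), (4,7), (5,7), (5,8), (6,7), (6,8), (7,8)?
No (2 vertices have odd degree: {4, 6}; Eulerian circuit requires 0)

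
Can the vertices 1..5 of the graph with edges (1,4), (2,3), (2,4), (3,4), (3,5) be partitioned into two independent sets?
No (odd cycle of length 3: 3 -> 4 -> 2 -> 3)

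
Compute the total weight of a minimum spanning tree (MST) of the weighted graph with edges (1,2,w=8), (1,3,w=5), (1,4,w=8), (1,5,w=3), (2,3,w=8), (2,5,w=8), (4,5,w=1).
17 (MST edges: (1,2,w=8), (1,3,w=5), (1,5,w=3), (4,5,w=1); sum of weights 8 + 5 + 3 + 1 = 17)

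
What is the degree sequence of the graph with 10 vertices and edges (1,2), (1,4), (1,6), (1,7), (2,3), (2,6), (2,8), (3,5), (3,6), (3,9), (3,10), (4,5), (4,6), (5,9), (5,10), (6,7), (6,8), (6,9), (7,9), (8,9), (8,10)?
[7, 5, 5, 4, 4, 4, 4, 3, 3, 3] (degrees: deg(1)=4, deg(2)=4, deg(3)=5, deg(4)=3, deg(5)=4, deg(6)=7, deg(7)=3, deg(8)=4, deg(9)=5, deg(10)=3)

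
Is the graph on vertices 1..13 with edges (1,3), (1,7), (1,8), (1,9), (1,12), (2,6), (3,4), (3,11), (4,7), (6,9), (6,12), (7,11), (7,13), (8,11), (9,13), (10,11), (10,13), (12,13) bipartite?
Yes. Partition: {1, 4, 5, 6, 11, 13}, {2, 3, 7, 8, 9, 10, 12}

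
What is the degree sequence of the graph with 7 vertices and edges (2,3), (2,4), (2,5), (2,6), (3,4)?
[4, 2, 2, 1, 1, 0, 0] (degrees: deg(1)=0, deg(2)=4, deg(3)=2, deg(4)=2, deg(5)=1, deg(6)=1, deg(7)=0)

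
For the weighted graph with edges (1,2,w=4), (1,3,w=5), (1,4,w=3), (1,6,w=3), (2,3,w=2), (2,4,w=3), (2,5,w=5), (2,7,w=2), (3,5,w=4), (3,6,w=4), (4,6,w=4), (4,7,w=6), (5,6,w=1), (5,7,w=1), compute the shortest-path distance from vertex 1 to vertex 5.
4 (path: 1 -> 6 -> 5; weights 3 + 1 = 4)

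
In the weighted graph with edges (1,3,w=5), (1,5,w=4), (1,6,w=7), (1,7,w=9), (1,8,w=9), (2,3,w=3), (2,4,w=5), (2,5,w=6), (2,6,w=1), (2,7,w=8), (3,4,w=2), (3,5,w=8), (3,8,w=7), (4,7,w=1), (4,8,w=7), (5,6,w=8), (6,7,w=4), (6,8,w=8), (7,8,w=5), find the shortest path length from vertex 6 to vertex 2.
1 (path: 6 -> 2; weights 1 = 1)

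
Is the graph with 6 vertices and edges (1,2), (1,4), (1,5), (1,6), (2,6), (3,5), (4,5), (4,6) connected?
Yes (BFS from 1 visits [1, 2, 4, 5, 6, 3] — all 6 vertices reached)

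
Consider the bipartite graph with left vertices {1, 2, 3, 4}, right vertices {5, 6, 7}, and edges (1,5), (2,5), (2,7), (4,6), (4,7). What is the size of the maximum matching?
3 (matching: (1,5), (2,7), (4,6); upper bound min(|L|,|R|) = min(4,3) = 3)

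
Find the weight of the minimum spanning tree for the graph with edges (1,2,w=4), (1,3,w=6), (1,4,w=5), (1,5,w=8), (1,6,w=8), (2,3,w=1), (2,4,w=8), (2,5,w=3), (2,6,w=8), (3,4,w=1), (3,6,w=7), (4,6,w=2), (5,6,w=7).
11 (MST edges: (1,2,w=4), (2,3,w=1), (2,5,w=3), (3,4,w=1), (4,6,w=2); sum of weights 4 + 1 + 3 + 1 + 2 = 11)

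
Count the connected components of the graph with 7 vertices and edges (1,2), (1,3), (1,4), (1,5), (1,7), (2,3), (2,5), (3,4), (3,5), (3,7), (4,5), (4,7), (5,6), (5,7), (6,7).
1 (components: {1, 2, 3, 4, 5, 6, 7})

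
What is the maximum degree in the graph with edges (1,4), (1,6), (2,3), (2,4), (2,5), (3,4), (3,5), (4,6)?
4 (attained at vertex 4)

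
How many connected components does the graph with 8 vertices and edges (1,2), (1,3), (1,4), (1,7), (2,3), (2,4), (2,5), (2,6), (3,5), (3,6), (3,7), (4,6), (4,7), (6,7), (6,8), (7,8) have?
1 (components: {1, 2, 3, 4, 5, 6, 7, 8})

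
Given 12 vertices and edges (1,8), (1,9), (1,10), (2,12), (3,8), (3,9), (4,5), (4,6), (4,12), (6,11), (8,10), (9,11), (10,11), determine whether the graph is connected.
No, it has 2 components: {1, 2, 3, 4, 5, 6, 8, 9, 10, 11, 12}, {7}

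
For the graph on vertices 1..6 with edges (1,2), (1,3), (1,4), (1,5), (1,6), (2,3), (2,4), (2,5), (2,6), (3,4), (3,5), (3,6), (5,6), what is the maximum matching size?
3 (matching: (1,5), (2,6), (3,4); upper bound floor(n/2) = floor(6/2) = 3)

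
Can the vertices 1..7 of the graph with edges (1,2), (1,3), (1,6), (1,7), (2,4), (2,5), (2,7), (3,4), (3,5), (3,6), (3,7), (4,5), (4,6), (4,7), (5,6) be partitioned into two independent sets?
No (odd cycle of length 3: 6 -> 1 -> 3 -> 6)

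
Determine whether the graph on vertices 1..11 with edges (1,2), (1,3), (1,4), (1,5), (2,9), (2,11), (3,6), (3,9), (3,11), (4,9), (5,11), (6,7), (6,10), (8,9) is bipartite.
Yes. Partition: {1, 6, 9, 11}, {2, 3, 4, 5, 7, 8, 10}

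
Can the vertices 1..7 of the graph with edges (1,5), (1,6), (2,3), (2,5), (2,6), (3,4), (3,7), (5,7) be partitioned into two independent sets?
Yes. Partition: {1, 2, 4, 7}, {3, 5, 6}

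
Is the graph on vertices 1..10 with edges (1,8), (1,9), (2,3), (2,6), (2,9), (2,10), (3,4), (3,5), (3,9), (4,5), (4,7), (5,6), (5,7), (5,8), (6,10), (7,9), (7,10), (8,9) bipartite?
No (odd cycle of length 3: 9 -> 1 -> 8 -> 9)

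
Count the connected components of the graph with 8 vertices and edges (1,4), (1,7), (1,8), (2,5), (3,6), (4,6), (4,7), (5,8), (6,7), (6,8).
1 (components: {1, 2, 3, 4, 5, 6, 7, 8})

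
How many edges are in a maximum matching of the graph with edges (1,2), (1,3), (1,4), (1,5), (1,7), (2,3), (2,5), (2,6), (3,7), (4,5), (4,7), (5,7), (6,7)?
3 (matching: (1,7), (2,6), (4,5); upper bound floor(n/2) = floor(7/2) = 3)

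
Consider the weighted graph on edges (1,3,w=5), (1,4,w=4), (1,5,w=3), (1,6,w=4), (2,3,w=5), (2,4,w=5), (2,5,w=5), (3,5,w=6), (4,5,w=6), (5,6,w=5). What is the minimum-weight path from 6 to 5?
5 (path: 6 -> 5; weights 5 = 5)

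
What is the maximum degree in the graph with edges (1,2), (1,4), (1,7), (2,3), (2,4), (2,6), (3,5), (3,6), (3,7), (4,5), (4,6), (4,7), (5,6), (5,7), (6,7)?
5 (attained at vertices 4, 6, 7)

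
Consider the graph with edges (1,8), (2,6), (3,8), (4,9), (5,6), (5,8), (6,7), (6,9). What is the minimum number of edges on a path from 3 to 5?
2 (path: 3 -> 8 -> 5, 2 edges)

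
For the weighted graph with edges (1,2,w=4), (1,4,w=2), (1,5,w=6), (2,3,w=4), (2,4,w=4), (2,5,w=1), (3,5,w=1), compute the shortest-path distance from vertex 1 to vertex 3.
6 (path: 1 -> 2 -> 5 -> 3; weights 4 + 1 + 1 = 6)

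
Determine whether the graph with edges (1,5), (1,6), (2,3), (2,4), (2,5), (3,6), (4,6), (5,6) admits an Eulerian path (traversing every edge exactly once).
Yes (the graph is connected and exactly 2 vertices have odd degree: {2, 5}; any Eulerian path must start and end at those)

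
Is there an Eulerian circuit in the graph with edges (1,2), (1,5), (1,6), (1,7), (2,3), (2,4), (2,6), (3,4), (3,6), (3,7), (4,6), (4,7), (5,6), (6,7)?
Yes (the graph is connected and all 7 vertices have even degree)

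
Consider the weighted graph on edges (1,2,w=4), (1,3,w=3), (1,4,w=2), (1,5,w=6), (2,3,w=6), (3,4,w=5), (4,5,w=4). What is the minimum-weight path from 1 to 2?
4 (path: 1 -> 2; weights 4 = 4)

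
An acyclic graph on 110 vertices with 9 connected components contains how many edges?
101 (Each of the 9 component trees on V_i vertices has V_i - 1 edges; summing gives V - C = 110 - 9 = 101)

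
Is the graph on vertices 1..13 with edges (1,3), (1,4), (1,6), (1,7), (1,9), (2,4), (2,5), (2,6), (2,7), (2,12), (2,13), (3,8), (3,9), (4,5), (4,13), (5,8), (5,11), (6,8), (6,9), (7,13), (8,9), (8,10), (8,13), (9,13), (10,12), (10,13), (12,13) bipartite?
No (odd cycle of length 3: 3 -> 1 -> 9 -> 3)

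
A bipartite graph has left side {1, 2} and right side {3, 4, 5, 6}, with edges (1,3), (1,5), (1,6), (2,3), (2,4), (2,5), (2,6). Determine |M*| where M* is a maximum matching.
2 (matching: (1,6), (2,5); upper bound min(|L|,|R|) = min(2,4) = 2)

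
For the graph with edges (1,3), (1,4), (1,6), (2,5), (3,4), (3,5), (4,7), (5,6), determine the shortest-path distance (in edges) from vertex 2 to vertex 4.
3 (path: 2 -> 5 -> 3 -> 4, 3 edges)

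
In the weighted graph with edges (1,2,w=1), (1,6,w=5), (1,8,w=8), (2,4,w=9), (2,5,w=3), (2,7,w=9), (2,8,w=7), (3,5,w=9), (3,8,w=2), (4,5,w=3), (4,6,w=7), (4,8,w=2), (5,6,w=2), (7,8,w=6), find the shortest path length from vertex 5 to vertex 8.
5 (path: 5 -> 4 -> 8; weights 3 + 2 = 5)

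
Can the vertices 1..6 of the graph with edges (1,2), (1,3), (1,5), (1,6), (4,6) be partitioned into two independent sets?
Yes. Partition: {1, 4}, {2, 3, 5, 6}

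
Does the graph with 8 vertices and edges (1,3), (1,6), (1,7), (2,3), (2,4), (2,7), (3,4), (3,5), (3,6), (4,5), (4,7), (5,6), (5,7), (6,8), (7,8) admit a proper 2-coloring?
No (odd cycle of length 3: 3 -> 1 -> 6 -> 3)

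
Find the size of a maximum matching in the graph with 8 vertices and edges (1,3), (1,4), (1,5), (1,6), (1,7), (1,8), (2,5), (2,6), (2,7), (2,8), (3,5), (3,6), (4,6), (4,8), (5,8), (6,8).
4 (matching: (1,8), (2,7), (3,5), (4,6); upper bound floor(n/2) = floor(8/2) = 4)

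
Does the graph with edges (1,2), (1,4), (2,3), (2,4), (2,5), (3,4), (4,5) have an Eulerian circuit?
Yes (the graph is connected and all 5 vertices have even degree)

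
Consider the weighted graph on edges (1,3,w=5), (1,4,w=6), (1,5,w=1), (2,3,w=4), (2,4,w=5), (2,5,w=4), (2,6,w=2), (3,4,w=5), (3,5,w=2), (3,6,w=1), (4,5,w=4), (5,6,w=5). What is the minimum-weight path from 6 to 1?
4 (path: 6 -> 3 -> 5 -> 1; weights 1 + 2 + 1 = 4)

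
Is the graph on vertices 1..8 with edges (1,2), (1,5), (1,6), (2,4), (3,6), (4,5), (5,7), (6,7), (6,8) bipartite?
Yes. Partition: {1, 3, 4, 7, 8}, {2, 5, 6}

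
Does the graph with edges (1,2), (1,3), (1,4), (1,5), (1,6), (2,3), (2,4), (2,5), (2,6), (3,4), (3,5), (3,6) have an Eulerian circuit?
No (6 vertices have odd degree: {1, 2, 3, 4, 5, 6}; Eulerian circuit requires 0)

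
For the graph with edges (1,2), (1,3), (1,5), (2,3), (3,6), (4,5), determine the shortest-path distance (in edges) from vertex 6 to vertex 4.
4 (path: 6 -> 3 -> 1 -> 5 -> 4, 4 edges)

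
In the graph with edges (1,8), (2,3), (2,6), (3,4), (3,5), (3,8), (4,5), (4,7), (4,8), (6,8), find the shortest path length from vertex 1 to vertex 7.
3 (path: 1 -> 8 -> 4 -> 7, 3 edges)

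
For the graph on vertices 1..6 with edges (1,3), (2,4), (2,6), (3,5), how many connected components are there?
2 (components: {1, 3, 5}, {2, 4, 6})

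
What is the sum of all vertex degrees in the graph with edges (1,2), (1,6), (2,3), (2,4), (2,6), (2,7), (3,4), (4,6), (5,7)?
18 (handshake: sum of degrees = 2|E| = 2 x 9 = 18)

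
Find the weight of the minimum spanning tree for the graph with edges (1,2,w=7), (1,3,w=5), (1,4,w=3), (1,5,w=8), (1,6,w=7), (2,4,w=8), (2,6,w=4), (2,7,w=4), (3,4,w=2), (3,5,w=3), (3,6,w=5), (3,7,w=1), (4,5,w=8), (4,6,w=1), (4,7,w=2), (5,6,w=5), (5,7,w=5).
14 (MST edges: (1,4,w=3), (2,6,w=4), (3,4,w=2), (3,5,w=3), (3,7,w=1), (4,6,w=1); sum of weights 3 + 4 + 2 + 3 + 1 + 1 = 14)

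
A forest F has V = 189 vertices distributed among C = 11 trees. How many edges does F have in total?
178 (Each of the 11 component trees on V_i vertices has V_i - 1 edges; summing gives V - C = 189 - 11 = 178)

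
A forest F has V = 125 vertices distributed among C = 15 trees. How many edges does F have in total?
110 (Each of the 15 component trees on V_i vertices has V_i - 1 edges; summing gives V - C = 125 - 15 = 110)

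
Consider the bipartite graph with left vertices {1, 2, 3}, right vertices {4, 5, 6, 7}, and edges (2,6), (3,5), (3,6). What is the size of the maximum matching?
2 (matching: (2,6), (3,5); upper bound min(|L|,|R|) = min(3,4) = 3)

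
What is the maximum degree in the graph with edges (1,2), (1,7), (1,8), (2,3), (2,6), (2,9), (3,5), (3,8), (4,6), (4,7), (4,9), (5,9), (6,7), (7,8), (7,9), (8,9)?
5 (attained at vertices 7, 9)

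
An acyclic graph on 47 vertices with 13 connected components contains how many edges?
34 (Each of the 13 component trees on V_i vertices has V_i - 1 edges; summing gives V - C = 47 - 13 = 34)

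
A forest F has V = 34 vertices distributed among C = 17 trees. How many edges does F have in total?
17 (Each of the 17 component trees on V_i vertices has V_i - 1 edges; summing gives V - C = 34 - 17 = 17)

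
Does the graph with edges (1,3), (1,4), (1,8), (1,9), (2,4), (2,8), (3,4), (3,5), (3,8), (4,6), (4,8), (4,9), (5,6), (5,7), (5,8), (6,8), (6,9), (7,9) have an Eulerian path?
Yes — and in fact it has an Eulerian circuit (the graph is connected and all 9 vertices have even degree)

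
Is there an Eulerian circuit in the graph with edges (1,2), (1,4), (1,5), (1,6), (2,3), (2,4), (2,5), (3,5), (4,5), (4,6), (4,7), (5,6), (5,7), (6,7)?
No (2 vertices have odd degree: {4, 7}; Eulerian circuit requires 0)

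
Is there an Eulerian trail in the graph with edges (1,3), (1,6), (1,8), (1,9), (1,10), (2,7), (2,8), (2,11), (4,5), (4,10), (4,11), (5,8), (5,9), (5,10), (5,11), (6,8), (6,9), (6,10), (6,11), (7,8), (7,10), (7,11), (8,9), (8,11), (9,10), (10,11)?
No (10 vertices have odd degree: {1, 2, 3, 4, 5, 6, 8, 9, 10, 11}; Eulerian path requires 0 or 2)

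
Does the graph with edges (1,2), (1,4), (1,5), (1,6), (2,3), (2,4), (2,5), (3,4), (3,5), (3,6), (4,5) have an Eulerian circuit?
Yes (the graph is connected and all 6 vertices have even degree)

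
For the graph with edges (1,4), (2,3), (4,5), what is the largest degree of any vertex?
2 (attained at vertex 4)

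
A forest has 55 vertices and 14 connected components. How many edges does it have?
41 (Each of the 14 component trees on V_i vertices has V_i - 1 edges; summing gives V - C = 55 - 14 = 41)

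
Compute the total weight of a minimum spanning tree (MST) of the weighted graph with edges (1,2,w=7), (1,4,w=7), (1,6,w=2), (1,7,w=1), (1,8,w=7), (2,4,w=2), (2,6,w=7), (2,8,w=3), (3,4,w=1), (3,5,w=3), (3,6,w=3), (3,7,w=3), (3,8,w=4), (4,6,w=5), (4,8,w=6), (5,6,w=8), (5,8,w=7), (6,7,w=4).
15 (MST edges: (1,6,w=2), (1,7,w=1), (2,4,w=2), (2,8,w=3), (3,4,w=1), (3,5,w=3), (3,6,w=3); sum of weights 2 + 1 + 2 + 3 + 1 + 3 + 3 = 15)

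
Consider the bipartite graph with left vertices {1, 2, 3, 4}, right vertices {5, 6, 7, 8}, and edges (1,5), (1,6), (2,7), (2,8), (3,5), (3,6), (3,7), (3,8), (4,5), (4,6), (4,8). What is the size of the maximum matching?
4 (matching: (1,6), (2,8), (3,7), (4,5); upper bound min(|L|,|R|) = min(4,4) = 4)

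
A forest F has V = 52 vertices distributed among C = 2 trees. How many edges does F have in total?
50 (Each of the 2 component trees on V_i vertices has V_i - 1 edges; summing gives V - C = 52 - 2 = 50)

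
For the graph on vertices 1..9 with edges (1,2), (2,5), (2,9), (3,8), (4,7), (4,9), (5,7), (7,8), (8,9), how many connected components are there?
2 (components: {1, 2, 3, 4, 5, 7, 8, 9}, {6})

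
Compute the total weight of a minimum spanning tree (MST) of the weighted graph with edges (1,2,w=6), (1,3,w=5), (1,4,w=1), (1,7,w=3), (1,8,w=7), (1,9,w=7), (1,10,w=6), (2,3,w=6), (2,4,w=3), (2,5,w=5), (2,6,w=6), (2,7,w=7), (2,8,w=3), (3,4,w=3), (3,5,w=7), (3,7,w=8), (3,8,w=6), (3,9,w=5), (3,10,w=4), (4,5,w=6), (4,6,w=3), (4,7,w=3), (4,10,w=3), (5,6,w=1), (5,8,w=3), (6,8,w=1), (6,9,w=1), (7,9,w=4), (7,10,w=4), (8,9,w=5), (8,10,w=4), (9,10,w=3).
19 (MST edges: (1,4,w=1), (1,7,w=3), (2,4,w=3), (2,8,w=3), (3,4,w=3), (4,10,w=3), (5,6,w=1), (6,8,w=1), (6,9,w=1); sum of weights 1 + 3 + 3 + 3 + 3 + 3 + 1 + 1 + 1 = 19)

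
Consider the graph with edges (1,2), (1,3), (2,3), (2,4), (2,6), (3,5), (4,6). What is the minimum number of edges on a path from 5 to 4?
3 (path: 5 -> 3 -> 2 -> 4, 3 edges)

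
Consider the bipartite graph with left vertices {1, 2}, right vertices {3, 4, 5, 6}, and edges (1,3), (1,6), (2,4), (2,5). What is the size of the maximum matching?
2 (matching: (1,6), (2,5); upper bound min(|L|,|R|) = min(2,4) = 2)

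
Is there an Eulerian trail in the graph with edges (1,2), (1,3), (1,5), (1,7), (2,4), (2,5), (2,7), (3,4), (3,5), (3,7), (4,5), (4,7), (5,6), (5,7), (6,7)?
Yes — and in fact it has an Eulerian circuit (the graph is connected and all 7 vertices have even degree)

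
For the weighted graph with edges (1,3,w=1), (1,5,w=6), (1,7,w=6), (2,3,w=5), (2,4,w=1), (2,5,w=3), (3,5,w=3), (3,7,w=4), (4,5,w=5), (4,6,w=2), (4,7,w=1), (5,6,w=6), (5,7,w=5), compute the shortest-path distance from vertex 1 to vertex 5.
4 (path: 1 -> 3 -> 5; weights 1 + 3 = 4)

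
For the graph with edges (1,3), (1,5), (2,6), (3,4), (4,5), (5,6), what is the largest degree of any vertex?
3 (attained at vertex 5)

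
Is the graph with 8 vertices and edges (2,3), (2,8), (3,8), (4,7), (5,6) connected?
No, it has 4 components: {1}, {2, 3, 8}, {4, 7}, {5, 6}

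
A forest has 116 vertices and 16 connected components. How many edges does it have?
100 (Each of the 16 component trees on V_i vertices has V_i - 1 edges; summing gives V - C = 116 - 16 = 100)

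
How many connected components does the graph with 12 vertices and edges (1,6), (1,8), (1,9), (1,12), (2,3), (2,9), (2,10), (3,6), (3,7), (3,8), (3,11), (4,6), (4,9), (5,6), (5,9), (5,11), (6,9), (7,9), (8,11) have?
1 (components: {1, 2, 3, 4, 5, 6, 7, 8, 9, 10, 11, 12})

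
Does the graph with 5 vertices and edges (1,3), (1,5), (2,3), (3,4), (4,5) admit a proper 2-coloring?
Yes. Partition: {1, 2, 4}, {3, 5}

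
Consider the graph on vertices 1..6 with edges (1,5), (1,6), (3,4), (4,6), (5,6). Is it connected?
No, it has 2 components: {1, 3, 4, 5, 6}, {2}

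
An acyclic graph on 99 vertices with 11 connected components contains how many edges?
88 (Each of the 11 component trees on V_i vertices has V_i - 1 edges; summing gives V - C = 99 - 11 = 88)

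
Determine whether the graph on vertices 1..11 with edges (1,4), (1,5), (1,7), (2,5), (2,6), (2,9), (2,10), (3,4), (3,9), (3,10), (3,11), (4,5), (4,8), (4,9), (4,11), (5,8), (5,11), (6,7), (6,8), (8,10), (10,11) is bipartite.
No (odd cycle of length 3: 5 -> 1 -> 4 -> 5)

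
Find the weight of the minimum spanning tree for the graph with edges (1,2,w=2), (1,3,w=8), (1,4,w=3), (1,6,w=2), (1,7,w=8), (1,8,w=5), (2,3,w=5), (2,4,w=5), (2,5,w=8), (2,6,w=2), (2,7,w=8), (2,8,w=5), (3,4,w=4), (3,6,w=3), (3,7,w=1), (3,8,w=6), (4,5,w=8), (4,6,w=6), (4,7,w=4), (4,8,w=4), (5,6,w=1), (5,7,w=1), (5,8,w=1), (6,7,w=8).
11 (MST edges: (1,2,w=2), (1,4,w=3), (1,6,w=2), (3,7,w=1), (5,6,w=1), (5,7,w=1), (5,8,w=1); sum of weights 2 + 3 + 2 + 1 + 1 + 1 + 1 = 11)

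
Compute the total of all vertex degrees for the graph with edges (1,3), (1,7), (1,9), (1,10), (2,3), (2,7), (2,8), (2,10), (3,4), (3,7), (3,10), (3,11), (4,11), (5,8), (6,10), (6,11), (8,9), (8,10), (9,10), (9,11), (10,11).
42 (handshake: sum of degrees = 2|E| = 2 x 21 = 42)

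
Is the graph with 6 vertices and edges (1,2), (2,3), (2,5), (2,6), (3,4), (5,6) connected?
Yes (BFS from 1 visits [1, 2, 3, 5, 6, 4] — all 6 vertices reached)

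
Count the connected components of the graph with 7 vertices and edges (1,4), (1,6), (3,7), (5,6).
3 (components: {1, 4, 5, 6}, {2}, {3, 7})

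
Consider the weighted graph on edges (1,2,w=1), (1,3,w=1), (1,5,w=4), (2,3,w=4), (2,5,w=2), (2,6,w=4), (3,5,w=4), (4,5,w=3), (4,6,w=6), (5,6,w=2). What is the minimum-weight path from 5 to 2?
2 (path: 5 -> 2; weights 2 = 2)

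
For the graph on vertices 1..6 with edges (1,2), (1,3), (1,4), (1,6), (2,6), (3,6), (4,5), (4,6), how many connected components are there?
1 (components: {1, 2, 3, 4, 5, 6})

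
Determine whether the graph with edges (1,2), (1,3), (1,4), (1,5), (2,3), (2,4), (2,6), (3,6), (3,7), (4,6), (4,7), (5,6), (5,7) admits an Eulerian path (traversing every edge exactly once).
Yes (the graph is connected and exactly 2 vertices have odd degree: {5, 7}; any Eulerian path must start and end at those)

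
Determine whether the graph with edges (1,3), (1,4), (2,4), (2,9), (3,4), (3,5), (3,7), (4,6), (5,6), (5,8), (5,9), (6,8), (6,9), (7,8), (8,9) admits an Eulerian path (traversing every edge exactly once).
Yes — and in fact it has an Eulerian circuit (the graph is connected and all 9 vertices have even degree)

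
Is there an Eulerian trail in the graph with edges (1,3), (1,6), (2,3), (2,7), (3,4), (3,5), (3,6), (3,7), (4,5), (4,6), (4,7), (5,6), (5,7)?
Yes — and in fact it has an Eulerian circuit (the graph is connected and all 7 vertices have even degree)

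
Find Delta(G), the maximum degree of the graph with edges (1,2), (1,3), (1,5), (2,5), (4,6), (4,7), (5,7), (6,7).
3 (attained at vertices 1, 5, 7)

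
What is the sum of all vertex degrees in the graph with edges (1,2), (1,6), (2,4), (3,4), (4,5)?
10 (handshake: sum of degrees = 2|E| = 2 x 5 = 10)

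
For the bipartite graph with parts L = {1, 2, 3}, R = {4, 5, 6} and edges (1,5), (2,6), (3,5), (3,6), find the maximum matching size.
2 (matching: (1,5), (2,6); upper bound min(|L|,|R|) = min(3,3) = 3)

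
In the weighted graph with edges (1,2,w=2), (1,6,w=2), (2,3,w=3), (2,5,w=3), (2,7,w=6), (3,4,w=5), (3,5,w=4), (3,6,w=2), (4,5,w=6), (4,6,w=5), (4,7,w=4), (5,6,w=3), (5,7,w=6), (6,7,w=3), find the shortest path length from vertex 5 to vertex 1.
5 (path: 5 -> 2 -> 1; weights 3 + 2 = 5)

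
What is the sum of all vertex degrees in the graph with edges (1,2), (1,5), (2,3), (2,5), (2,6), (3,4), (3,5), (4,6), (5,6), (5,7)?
20 (handshake: sum of degrees = 2|E| = 2 x 10 = 20)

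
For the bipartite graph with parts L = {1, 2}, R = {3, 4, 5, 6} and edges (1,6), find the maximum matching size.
1 (matching: (1,6); upper bound min(|L|,|R|) = min(2,4) = 2)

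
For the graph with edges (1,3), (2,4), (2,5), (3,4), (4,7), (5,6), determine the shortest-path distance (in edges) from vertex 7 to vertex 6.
4 (path: 7 -> 4 -> 2 -> 5 -> 6, 4 edges)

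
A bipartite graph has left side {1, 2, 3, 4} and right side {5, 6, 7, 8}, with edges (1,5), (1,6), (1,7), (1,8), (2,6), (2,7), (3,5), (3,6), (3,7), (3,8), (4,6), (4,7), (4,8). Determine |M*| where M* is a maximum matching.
4 (matching: (1,8), (2,7), (3,5), (4,6); upper bound min(|L|,|R|) = min(4,4) = 4)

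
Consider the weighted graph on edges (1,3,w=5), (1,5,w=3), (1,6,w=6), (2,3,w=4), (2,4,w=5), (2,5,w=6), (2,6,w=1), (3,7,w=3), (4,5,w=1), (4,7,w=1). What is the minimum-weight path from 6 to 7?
7 (path: 6 -> 2 -> 4 -> 7; weights 1 + 5 + 1 = 7)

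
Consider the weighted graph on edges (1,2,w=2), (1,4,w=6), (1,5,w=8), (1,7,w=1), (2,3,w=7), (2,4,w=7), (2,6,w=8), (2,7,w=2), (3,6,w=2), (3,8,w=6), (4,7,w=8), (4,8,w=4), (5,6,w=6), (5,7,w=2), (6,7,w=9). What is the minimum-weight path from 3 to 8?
6 (path: 3 -> 8; weights 6 = 6)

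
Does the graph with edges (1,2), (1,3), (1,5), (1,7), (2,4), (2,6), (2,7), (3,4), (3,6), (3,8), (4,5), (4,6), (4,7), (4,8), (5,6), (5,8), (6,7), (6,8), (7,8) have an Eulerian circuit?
No (2 vertices have odd degree: {7, 8}; Eulerian circuit requires 0)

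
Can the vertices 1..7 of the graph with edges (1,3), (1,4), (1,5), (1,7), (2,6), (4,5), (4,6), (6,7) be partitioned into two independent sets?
No (odd cycle of length 3: 5 -> 1 -> 4 -> 5)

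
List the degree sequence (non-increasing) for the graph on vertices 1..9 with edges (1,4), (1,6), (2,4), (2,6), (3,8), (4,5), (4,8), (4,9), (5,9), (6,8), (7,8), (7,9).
[5, 4, 3, 3, 2, 2, 2, 2, 1] (degrees: deg(1)=2, deg(2)=2, deg(3)=1, deg(4)=5, deg(5)=2, deg(6)=3, deg(7)=2, deg(8)=4, deg(9)=3)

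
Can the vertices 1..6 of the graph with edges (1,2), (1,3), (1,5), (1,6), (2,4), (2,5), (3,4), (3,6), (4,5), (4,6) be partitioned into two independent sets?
No (odd cycle of length 3: 3 -> 1 -> 6 -> 3)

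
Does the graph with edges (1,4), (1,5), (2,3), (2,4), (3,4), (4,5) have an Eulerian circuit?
Yes (the graph is connected and all 5 vertices have even degree)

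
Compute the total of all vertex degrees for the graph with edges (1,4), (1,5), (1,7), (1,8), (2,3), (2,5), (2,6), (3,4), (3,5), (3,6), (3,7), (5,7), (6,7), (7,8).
28 (handshake: sum of degrees = 2|E| = 2 x 14 = 28)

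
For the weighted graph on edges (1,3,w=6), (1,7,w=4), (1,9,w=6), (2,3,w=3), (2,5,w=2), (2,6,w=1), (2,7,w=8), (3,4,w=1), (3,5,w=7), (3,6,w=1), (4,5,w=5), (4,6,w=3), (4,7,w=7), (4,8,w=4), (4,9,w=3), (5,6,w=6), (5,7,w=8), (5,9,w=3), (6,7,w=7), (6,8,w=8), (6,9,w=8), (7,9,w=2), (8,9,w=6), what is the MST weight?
18 (MST edges: (1,7,w=4), (2,5,w=2), (2,6,w=1), (3,4,w=1), (3,6,w=1), (4,8,w=4), (4,9,w=3), (7,9,w=2); sum of weights 4 + 2 + 1 + 1 + 1 + 4 + 3 + 2 = 18)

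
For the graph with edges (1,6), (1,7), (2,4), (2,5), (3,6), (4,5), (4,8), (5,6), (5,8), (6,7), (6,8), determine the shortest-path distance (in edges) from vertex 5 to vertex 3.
2 (path: 5 -> 6 -> 3, 2 edges)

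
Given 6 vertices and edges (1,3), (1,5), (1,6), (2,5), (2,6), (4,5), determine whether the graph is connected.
Yes (BFS from 1 visits [1, 3, 5, 6, 2, 4] — all 6 vertices reached)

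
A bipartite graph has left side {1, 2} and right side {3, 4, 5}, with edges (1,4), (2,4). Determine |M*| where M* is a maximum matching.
1 (matching: (1,4); upper bound min(|L|,|R|) = min(2,3) = 2)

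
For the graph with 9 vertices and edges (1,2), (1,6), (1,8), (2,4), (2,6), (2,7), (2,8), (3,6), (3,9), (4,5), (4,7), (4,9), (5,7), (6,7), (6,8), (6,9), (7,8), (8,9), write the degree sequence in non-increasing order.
[6, 5, 5, 5, 4, 4, 3, 2, 2] (degrees: deg(1)=3, deg(2)=5, deg(3)=2, deg(4)=4, deg(5)=2, deg(6)=6, deg(7)=5, deg(8)=5, deg(9)=4)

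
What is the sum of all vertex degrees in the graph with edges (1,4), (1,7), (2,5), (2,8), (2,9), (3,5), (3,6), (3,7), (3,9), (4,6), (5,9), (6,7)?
24 (handshake: sum of degrees = 2|E| = 2 x 12 = 24)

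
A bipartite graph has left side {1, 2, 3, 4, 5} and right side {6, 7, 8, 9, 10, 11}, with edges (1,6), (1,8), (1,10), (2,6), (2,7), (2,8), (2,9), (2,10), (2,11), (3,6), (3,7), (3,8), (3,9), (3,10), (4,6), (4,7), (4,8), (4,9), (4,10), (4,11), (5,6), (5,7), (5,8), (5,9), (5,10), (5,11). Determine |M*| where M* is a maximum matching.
5 (matching: (1,10), (2,11), (3,9), (4,8), (5,7); upper bound min(|L|,|R|) = min(5,6) = 5)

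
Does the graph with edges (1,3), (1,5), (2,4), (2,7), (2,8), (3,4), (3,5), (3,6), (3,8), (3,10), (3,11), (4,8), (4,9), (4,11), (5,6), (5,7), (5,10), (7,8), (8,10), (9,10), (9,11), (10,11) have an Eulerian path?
No (8 vertices have odd degree: {2, 3, 4, 5, 7, 8, 9, 10}; Eulerian path requires 0 or 2)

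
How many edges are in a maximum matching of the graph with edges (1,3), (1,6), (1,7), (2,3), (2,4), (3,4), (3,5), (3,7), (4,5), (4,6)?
3 (matching: (1,7), (3,5), (4,6); upper bound floor(n/2) = floor(7/2) = 3)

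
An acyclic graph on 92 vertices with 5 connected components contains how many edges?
87 (Each of the 5 component trees on V_i vertices has V_i - 1 edges; summing gives V - C = 92 - 5 = 87)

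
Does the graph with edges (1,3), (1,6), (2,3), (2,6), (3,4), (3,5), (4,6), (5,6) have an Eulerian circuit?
Yes (the graph is connected and all 6 vertices have even degree)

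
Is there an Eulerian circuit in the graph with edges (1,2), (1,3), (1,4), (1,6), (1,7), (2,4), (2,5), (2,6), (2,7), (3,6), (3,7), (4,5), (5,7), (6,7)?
No (6 vertices have odd degree: {1, 2, 3, 4, 5, 7}; Eulerian circuit requires 0)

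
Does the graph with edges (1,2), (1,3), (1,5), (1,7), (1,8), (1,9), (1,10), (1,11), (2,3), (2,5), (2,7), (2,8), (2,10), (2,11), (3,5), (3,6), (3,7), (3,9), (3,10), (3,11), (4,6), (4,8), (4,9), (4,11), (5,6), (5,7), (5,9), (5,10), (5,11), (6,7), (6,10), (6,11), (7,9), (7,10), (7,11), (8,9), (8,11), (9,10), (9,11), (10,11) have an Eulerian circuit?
No (2 vertices have odd degree: {2, 8}; Eulerian circuit requires 0)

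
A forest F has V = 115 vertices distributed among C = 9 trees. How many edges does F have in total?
106 (Each of the 9 component trees on V_i vertices has V_i - 1 edges; summing gives V - C = 115 - 9 = 106)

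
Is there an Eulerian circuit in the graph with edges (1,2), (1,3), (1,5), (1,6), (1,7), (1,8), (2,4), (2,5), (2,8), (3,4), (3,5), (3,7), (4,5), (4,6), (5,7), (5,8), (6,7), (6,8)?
Yes (the graph is connected and all 8 vertices have even degree)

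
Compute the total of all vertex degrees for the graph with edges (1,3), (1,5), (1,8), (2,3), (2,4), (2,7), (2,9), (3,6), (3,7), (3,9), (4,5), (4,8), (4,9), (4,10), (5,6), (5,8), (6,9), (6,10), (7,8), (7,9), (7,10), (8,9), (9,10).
46 (handshake: sum of degrees = 2|E| = 2 x 23 = 46)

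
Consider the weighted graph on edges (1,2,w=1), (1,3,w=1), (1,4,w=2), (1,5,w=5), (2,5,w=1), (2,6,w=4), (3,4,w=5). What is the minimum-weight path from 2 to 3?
2 (path: 2 -> 1 -> 3; weights 1 + 1 = 2)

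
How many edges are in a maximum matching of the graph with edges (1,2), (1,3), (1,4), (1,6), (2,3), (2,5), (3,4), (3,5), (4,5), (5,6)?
3 (matching: (1,6), (2,5), (3,4); upper bound floor(n/2) = floor(6/2) = 3)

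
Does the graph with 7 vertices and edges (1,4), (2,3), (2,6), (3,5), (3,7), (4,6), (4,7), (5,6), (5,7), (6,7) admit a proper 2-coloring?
No (odd cycle of length 3: 6 -> 4 -> 7 -> 6)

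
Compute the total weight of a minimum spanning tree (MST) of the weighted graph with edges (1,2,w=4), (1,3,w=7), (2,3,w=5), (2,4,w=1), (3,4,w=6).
10 (MST edges: (1,2,w=4), (2,3,w=5), (2,4,w=1); sum of weights 4 + 5 + 1 = 10)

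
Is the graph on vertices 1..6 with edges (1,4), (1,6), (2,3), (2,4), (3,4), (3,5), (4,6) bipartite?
No (odd cycle of length 3: 4 -> 1 -> 6 -> 4)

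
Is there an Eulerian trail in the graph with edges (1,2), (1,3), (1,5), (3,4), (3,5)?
No (4 vertices have odd degree: {1, 2, 3, 4}; Eulerian path requires 0 or 2)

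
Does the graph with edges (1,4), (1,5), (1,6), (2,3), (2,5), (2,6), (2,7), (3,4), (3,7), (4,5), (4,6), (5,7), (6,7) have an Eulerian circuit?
No (2 vertices have odd degree: {1, 3}; Eulerian circuit requires 0)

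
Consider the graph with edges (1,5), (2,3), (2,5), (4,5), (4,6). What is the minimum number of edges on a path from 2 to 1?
2 (path: 2 -> 5 -> 1, 2 edges)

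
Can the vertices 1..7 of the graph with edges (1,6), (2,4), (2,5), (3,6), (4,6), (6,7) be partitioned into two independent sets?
Yes. Partition: {1, 3, 4, 5, 7}, {2, 6}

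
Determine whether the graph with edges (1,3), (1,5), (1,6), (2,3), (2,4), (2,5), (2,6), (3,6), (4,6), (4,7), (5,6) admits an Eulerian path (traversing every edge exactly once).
No (6 vertices have odd degree: {1, 3, 4, 5, 6, 7}; Eulerian path requires 0 or 2)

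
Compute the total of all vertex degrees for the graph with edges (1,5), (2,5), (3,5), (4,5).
8 (handshake: sum of degrees = 2|E| = 2 x 4 = 8)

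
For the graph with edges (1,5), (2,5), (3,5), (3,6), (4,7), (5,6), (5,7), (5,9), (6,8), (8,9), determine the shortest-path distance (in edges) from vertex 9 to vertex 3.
2 (path: 9 -> 5 -> 3, 2 edges)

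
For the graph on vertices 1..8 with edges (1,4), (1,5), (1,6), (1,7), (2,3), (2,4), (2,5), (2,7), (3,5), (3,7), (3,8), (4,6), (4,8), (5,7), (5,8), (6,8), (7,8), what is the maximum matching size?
4 (matching: (1,7), (2,3), (4,6), (5,8); upper bound floor(n/2) = floor(8/2) = 4)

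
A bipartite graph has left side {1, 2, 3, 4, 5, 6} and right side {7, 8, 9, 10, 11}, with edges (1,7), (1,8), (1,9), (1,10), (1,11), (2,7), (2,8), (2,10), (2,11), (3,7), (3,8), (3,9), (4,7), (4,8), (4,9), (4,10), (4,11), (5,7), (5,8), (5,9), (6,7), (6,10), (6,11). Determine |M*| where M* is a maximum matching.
5 (matching: (1,11), (2,10), (3,9), (4,8), (5,7); upper bound min(|L|,|R|) = min(6,5) = 5)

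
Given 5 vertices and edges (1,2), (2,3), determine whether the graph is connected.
No, it has 3 components: {1, 2, 3}, {4}, {5}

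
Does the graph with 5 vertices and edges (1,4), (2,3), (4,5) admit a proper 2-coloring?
Yes. Partition: {1, 2, 5}, {3, 4}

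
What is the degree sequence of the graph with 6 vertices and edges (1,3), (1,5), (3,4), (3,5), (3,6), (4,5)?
[4, 3, 2, 2, 1, 0] (degrees: deg(1)=2, deg(2)=0, deg(3)=4, deg(4)=2, deg(5)=3, deg(6)=1)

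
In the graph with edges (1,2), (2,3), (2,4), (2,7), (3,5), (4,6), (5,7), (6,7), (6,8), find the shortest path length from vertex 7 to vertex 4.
2 (path: 7 -> 6 -> 4, 2 edges)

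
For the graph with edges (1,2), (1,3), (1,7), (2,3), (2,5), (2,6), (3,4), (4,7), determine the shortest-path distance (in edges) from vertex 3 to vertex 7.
2 (path: 3 -> 1 -> 7, 2 edges)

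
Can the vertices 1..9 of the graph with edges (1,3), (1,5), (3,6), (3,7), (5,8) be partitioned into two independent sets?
Yes. Partition: {1, 2, 4, 6, 7, 8, 9}, {3, 5}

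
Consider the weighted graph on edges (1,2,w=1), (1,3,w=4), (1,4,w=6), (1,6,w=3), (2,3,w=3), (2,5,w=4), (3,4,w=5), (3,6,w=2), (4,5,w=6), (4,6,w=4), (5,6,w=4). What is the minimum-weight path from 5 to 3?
6 (path: 5 -> 6 -> 3; weights 4 + 2 = 6)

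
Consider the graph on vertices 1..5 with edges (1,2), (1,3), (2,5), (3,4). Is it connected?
Yes (BFS from 1 visits [1, 2, 3, 5, 4] — all 5 vertices reached)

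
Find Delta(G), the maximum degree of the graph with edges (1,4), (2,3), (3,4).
2 (attained at vertices 3, 4)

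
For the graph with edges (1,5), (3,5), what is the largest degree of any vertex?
2 (attained at vertex 5)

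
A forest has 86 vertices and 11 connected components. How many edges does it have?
75 (Each of the 11 component trees on V_i vertices has V_i - 1 edges; summing gives V - C = 86 - 11 = 75)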